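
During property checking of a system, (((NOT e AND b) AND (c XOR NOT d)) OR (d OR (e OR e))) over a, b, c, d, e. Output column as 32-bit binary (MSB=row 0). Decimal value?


Formula: (((NOT e AND b) AND (c XOR NOT d)) OR (d OR (e OR e))) over a, b, c, d, e (32 rows)
Evaluate each row (bits = a,b,c,d,e, MSB first):
  row 0 [00000]: (((NOT 0 AND 0) AND (0 XOR NOT 0)) OR (0 OR (0 OR 0))) -> 0
  row 1 [00001]: (((NOT 1 AND 0) AND (0 XOR NOT 0)) OR (0 OR (1 OR 1))) -> 1
  row 2 [00010]: (((NOT 0 AND 0) AND (0 XOR NOT 1)) OR (1 OR (0 OR 0))) -> 1
  row 3 [00011]: (((NOT 1 AND 0) AND (0 XOR NOT 1)) OR (1 OR (1 OR 1))) -> 1
  row 4 [00100]: (((NOT 0 AND 0) AND (1 XOR NOT 0)) OR (0 OR (0 OR 0))) -> 0
  row 5 [00101]: (((NOT 1 AND 0) AND (1 XOR NOT 0)) OR (0 OR (1 OR 1))) -> 1
  row 6 [00110]: (((NOT 0 AND 0) AND (1 XOR NOT 1)) OR (1 OR (0 OR 0))) -> 1
  row 7 [00111]: (((NOT 1 AND 0) AND (1 XOR NOT 1)) OR (1 OR (1 OR 1))) -> 1
  row 8 [01000]: (((NOT 0 AND 1) AND (0 XOR NOT 0)) OR (0 OR (0 OR 0))) -> 1
  row 9 [01001]: (((NOT 1 AND 1) AND (0 XOR NOT 0)) OR (0 OR (1 OR 1))) -> 1
  row 10 [01010]: (((NOT 0 AND 1) AND (0 XOR NOT 1)) OR (1 OR (0 OR 0))) -> 1
  row 11 [01011]: (((NOT 1 AND 1) AND (0 XOR NOT 1)) OR (1 OR (1 OR 1))) -> 1
  row 12 [01100]: (((NOT 0 AND 1) AND (1 XOR NOT 0)) OR (0 OR (0 OR 0))) -> 0
  row 13 [01101]: (((NOT 1 AND 1) AND (1 XOR NOT 0)) OR (0 OR (1 OR 1))) -> 1
  row 14 [01110]: (((NOT 0 AND 1) AND (1 XOR NOT 1)) OR (1 OR (0 OR 0))) -> 1
  row 15 [01111]: (((NOT 1 AND 1) AND (1 XOR NOT 1)) OR (1 OR (1 OR 1))) -> 1
  row 16 [10000]: (((NOT 0 AND 0) AND (0 XOR NOT 0)) OR (0 OR (0 OR 0))) -> 0
  row 17 [10001]: (((NOT 1 AND 0) AND (0 XOR NOT 0)) OR (0 OR (1 OR 1))) -> 1
  row 18 [10010]: (((NOT 0 AND 0) AND (0 XOR NOT 1)) OR (1 OR (0 OR 0))) -> 1
  row 19 [10011]: (((NOT 1 AND 0) AND (0 XOR NOT 1)) OR (1 OR (1 OR 1))) -> 1
  row 20 [10100]: (((NOT 0 AND 0) AND (1 XOR NOT 0)) OR (0 OR (0 OR 0))) -> 0
  row 21 [10101]: (((NOT 1 AND 0) AND (1 XOR NOT 0)) OR (0 OR (1 OR 1))) -> 1
  row 22 [10110]: (((NOT 0 AND 0) AND (1 XOR NOT 1)) OR (1 OR (0 OR 0))) -> 1
  row 23 [10111]: (((NOT 1 AND 0) AND (1 XOR NOT 1)) OR (1 OR (1 OR 1))) -> 1
  row 24 [11000]: (((NOT 0 AND 1) AND (0 XOR NOT 0)) OR (0 OR (0 OR 0))) -> 1
  row 25 [11001]: (((NOT 1 AND 1) AND (0 XOR NOT 0)) OR (0 OR (1 OR 1))) -> 1
  row 26 [11010]: (((NOT 0 AND 1) AND (0 XOR NOT 1)) OR (1 OR (0 OR 0))) -> 1
  row 27 [11011]: (((NOT 1 AND 1) AND (0 XOR NOT 1)) OR (1 OR (1 OR 1))) -> 1
  row 28 [11100]: (((NOT 0 AND 1) AND (1 XOR NOT 0)) OR (0 OR (0 OR 0))) -> 0
  row 29 [11101]: (((NOT 1 AND 1) AND (1 XOR NOT 0)) OR (0 OR (1 OR 1))) -> 1
  row 30 [11110]: (((NOT 0 AND 1) AND (1 XOR NOT 1)) OR (1 OR (0 OR 0))) -> 1
  row 31 [11111]: (((NOT 1 AND 1) AND (1 XOR NOT 1)) OR (1 OR (1 OR 1))) -> 1
Full result column, 4 rows per line (a,b,c fixed per line; d,e runs 00..11 left to right):
  rows 0-3 [a,b,c=000]: 0111  = hex 7
  rows 4-7 [a,b,c=001]: 0111  = hex 7
  rows 8-11 [a,b,c=010]: 1111  = hex F
  rows 12-15 [a,b,c=011]: 0111  = hex 7
  rows 16-19 [a,b,c=100]: 0111  = hex 7
  rows 20-23 [a,b,c=101]: 0111  = hex 7
  rows 24-27 [a,b,c=110]: 1111  = hex F
  rows 28-31 [a,b,c=111]: 0111  = hex 7
Output column (row 0 .. row 31) = 01110111111101110111011111110111
Output column grouped in 4s = 0111 0111 1111 0111 0111 0111 1111 0111 = 0x77F777F7
Convert to decimal digit by digit (value = value*16 + digit):
  7 -> 7
  7*16 + 7 = 119
  119*16 + 15 (F) = 1919
  1919*16 + 7 = 30711
  30711*16 + 7 = 491383
  491383*16 + 7 = 7862135
  7862135*16 + 15 (F) = 125794175
  125794175*16 + 7 = 2012706807
Decimal = 2012706807

2012706807


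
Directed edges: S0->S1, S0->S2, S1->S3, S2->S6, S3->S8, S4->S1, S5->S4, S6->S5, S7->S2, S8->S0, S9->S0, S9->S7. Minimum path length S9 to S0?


BFS layer-by-layer from S9:
  dist 0: {S9}
  dist 1: {S0, S7}
  -> S0 reached at distance 1
Shortest path length = 1

1


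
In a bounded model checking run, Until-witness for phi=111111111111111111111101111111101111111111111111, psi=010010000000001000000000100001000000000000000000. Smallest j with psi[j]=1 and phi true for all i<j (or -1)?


(phi U psi) at 0: need smallest j with psi[j]=1 and phi[i]=1 for all i in [0,j).
Scan from step 0:
  step 0: phi=1, psi=0 -> continue
  step 1: psi=1 and phi held for [0,1) -> witness found
Witness step = 1

1


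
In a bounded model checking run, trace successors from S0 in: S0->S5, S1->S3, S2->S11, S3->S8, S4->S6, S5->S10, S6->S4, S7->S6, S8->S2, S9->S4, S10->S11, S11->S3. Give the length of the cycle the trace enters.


Trace from S0 until a state repeats:
  S0 -> S5 -> S10 -> S11 -> S3 -> S8 -> S2 -> S11
S11 first seen at step 3, revisited at step 7.
Cycle length = 7 - 3 = 4

4


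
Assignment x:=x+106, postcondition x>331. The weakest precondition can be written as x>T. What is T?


Formula: wp(x:=E, P) = P[E/x] (substitute E for x in postcondition)
Step 1: Postcondition: x>331
Step 2: Substitute x+106 for x: x+106>331
Step 3: Solve for x: x > 331-106 = 225

225


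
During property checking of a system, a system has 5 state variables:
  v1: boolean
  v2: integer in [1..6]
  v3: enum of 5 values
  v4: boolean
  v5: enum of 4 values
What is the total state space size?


State space = product of domain sizes of all variables.
Domain sizes:
  v1 (boolean): 2
  v2 (integer in [1..6]): 6
  v3 (enum of 5 values): 5
  v4 (boolean): 2
  v5 (enum of 4 values): 4
Product = 2 * 6 * 5 * 2 * 4 = 480

480


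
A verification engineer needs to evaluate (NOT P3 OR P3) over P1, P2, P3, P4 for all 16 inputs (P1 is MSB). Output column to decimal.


Formula: (NOT P3 OR P3) over P1, P2, P3, P4 (16 rows)
Evaluate each row (bits = P1,P2,P3,P4, MSB first):
  row 0 [0000]: (NOT 0 OR 0) -> 1
  row 1 [0001]: (NOT 0 OR 0) -> 1
  row 2 [0010]: (NOT 1 OR 1) -> 1
  row 3 [0011]: (NOT 1 OR 1) -> 1
  row 4 [0100]: (NOT 0 OR 0) -> 1
  row 5 [0101]: (NOT 0 OR 0) -> 1
  row 6 [0110]: (NOT 1 OR 1) -> 1
  row 7 [0111]: (NOT 1 OR 1) -> 1
  row 8 [1000]: (NOT 0 OR 0) -> 1
  row 9 [1001]: (NOT 0 OR 0) -> 1
  row 10 [1010]: (NOT 1 OR 1) -> 1
  row 11 [1011]: (NOT 1 OR 1) -> 1
  row 12 [1100]: (NOT 0 OR 0) -> 1
  row 13 [1101]: (NOT 0 OR 0) -> 1
  row 14 [1110]: (NOT 1 OR 1) -> 1
  row 15 [1111]: (NOT 1 OR 1) -> 1
Full result column, 4 rows per line (P1,P2 fixed per line; P3,P4 runs 00..11 left to right):
  rows 0-3 [P1,P2=00]: 1111  = hex F
  rows 4-7 [P1,P2=01]: 1111  = hex F
  rows 8-11 [P1,P2=10]: 1111  = hex F
  rows 12-15 [P1,P2=11]: 1111  = hex F
Output column (row 0 .. row 15) = 1111111111111111
Output column grouped in 4s = 1111 1111 1111 1111 = 0xFFFF
Convert to decimal digit by digit (value = value*16 + digit):
  F -> 15
  15*16 + 15 (F) = 255
  255*16 + 15 (F) = 4095
  4095*16 + 15 (F) = 65535
Decimal = 65535

65535


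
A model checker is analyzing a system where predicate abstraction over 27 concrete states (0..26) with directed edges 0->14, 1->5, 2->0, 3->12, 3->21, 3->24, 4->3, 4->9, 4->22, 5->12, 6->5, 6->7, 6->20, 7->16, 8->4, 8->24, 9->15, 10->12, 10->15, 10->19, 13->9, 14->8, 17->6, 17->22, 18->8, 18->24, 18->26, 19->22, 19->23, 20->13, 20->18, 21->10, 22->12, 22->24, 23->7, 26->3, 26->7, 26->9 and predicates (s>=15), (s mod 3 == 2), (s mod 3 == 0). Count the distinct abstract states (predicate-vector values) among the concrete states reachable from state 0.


BFS from 0:
Concrete reachable: {0, 3, 4, 7, 8, 9, 10, 12, 14, 15, 16, 19, 21, 22, 23, 24}
Abstract via predicates (s>=15), (s mod 3 == 2), (s mod 3 == 0):
  (0,0,0) <- {4, 7, 10}
  (0,0,1) <- {0, 3, 9, 12}
  (0,1,0) <- {8, 14}
  (1,0,0) <- {16, 19, 22}
  (1,0,1) <- {15, 21, 24}
  (1,1,0) <- {23}
Distinct abstract states = 6

6


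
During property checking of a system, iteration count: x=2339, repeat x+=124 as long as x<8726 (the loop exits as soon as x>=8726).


Step 1: x goes from 2339 toward 8726 by 124; the body runs while x<8726, so iterations = ceil((bound-start)/step)
Step 2: Distance=6387
Step 3: ceil(6387/124)=52

52


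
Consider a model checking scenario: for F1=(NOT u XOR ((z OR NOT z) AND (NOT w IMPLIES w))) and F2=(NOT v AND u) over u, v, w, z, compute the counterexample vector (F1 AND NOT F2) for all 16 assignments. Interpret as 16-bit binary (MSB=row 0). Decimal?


F1 = (NOT u XOR ((z OR NOT z) AND (NOT w IMPLIES w)))
F2 = (NOT v AND u)
Counterexample to F1=>F2 is where F1=1 and F2=0.
Evaluate each row (bits = u,v,w,z, MSB first):
  row 0 [0000]: F1=1 F2=0 -> F1&~F2 -> 1
  row 1 [0001]: F1=1 F2=0 -> F1&~F2 -> 1
  row 2 [0010]: F1=0 F2=0 -> F1&~F2 -> 0
  row 3 [0011]: F1=0 F2=0 -> F1&~F2 -> 0
  row 4 [0100]: F1=1 F2=0 -> F1&~F2 -> 1
  row 5 [0101]: F1=1 F2=0 -> F1&~F2 -> 1
  row 6 [0110]: F1=0 F2=0 -> F1&~F2 -> 0
  row 7 [0111]: F1=0 F2=0 -> F1&~F2 -> 0
  row 8 [1000]: F1=0 F2=1 -> F1&~F2 -> 0
  row 9 [1001]: F1=0 F2=1 -> F1&~F2 -> 0
  row 10 [1010]: F1=1 F2=1 -> F1&~F2 -> 0
  row 11 [1011]: F1=1 F2=1 -> F1&~F2 -> 0
  row 12 [1100]: F1=0 F2=0 -> F1&~F2 -> 0
  row 13 [1101]: F1=0 F2=0 -> F1&~F2 -> 0
  row 14 [1110]: F1=1 F2=0 -> F1&~F2 -> 1
  row 15 [1111]: F1=1 F2=0 -> F1&~F2 -> 1
Full result column, 4 rows per line (u,v fixed per line; w,z runs 00..11 left to right):
  rows 0-3 [u,v=00]: 1100  = hex C
  rows 4-7 [u,v=01]: 1100  = hex C
  rows 8-11 [u,v=10]: 0000  = hex 0
  rows 12-15 [u,v=11]: 0011  = hex 3
Counterexample vector (row 0 .. row 15) = 1100110000000011
Output column grouped in 4s = 1100 1100 0000 0011 = 0xCC03
Convert to decimal digit by digit (value = value*16 + digit):
  C -> 12
  12*16 + 12 (C) = 204
  204*16 + 0 = 3264
  3264*16 + 3 = 52227
Decimal = 52227

52227


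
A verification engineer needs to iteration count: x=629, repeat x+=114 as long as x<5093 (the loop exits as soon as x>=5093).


Step 1: x goes from 629 toward 5093 by 114; the body runs while x<5093, so iterations = ceil((bound-start)/step)
Step 2: Distance=4464
Step 3: ceil(4464/114)=40

40


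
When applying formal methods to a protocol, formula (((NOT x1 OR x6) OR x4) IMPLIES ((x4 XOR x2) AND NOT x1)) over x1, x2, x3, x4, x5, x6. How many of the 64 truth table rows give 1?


Formula: (((NOT x1 OR x6) OR x4) IMPLIES ((x4 XOR x2) AND NOT x1)) over 6 vars (64 rows)
Evaluate each row (x1, x2, x3, x4, x5, x6 as bits, MSB first):
  row 0 [000000]: (((NOT 0 OR 0) OR 0) IMPLIES ((0 XOR 0) AND NOT 0)) -> 0
  row 1 [000001]: (((NOT 0 OR 1) OR 0) IMPLIES ((0 XOR 0) AND NOT 0)) -> 0
  row 2 [000010]: (((NOT 0 OR 0) OR 0) IMPLIES ((0 XOR 0) AND NOT 0)) -> 0
  row 3 [000011]: (((NOT 0 OR 1) OR 0) IMPLIES ((0 XOR 0) AND NOT 0)) -> 0
  row 4 [000100]: (((NOT 0 OR 0) OR 1) IMPLIES ((1 XOR 0) AND NOT 0)) -> 1
  (every remaining row is evaluated the same way; all 64 results are listed next)
Full result column, 8 rows per line (x1,x2,x3 fixed per line; x4,x5,x6 runs 000..111 left to right):
  rows 0-7 [x1,x2,x3=000]: 00001111  (ones: 4)
  rows 8-15 [x1,x2,x3=001]: 00001111  (ones: 4)
  rows 16-23 [x1,x2,x3=010]: 11110000  (ones: 4)
  rows 24-31 [x1,x2,x3=011]: 11110000  (ones: 4)
  rows 32-39 [x1,x2,x3=100]: 10100000  (ones: 2)
  rows 40-47 [x1,x2,x3=101]: 10100000  (ones: 2)
  rows 48-55 [x1,x2,x3=110]: 10100000  (ones: 2)
  rows 56-63 [x1,x2,x3=111]: 10100000  (ones: 2)
Count of 1-rows = 4+4+4+4+2+2+2+2 = 24

24


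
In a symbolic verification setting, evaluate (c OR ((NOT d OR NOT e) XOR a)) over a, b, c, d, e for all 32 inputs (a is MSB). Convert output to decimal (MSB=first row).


Formula: (c OR ((NOT d OR NOT e) XOR a)) over a, b, c, d, e (32 rows)
Evaluate each row (bits = a,b,c,d,e, MSB first):
  row 0 [00000]: (0 OR ((NOT 0 OR NOT 0) XOR 0)) -> 1
  row 1 [00001]: (0 OR ((NOT 0 OR NOT 1) XOR 0)) -> 1
  row 2 [00010]: (0 OR ((NOT 1 OR NOT 0) XOR 0)) -> 1
  row 3 [00011]: (0 OR ((NOT 1 OR NOT 1) XOR 0)) -> 0
  row 4 [00100]: (1 OR ((NOT 0 OR NOT 0) XOR 0)) -> 1
  row 5 [00101]: (1 OR ((NOT 0 OR NOT 1) XOR 0)) -> 1
  row 6 [00110]: (1 OR ((NOT 1 OR NOT 0) XOR 0)) -> 1
  row 7 [00111]: (1 OR ((NOT 1 OR NOT 1) XOR 0)) -> 1
  row 8 [01000]: (0 OR ((NOT 0 OR NOT 0) XOR 0)) -> 1
  row 9 [01001]: (0 OR ((NOT 0 OR NOT 1) XOR 0)) -> 1
  row 10 [01010]: (0 OR ((NOT 1 OR NOT 0) XOR 0)) -> 1
  row 11 [01011]: (0 OR ((NOT 1 OR NOT 1) XOR 0)) -> 0
  row 12 [01100]: (1 OR ((NOT 0 OR NOT 0) XOR 0)) -> 1
  row 13 [01101]: (1 OR ((NOT 0 OR NOT 1) XOR 0)) -> 1
  row 14 [01110]: (1 OR ((NOT 1 OR NOT 0) XOR 0)) -> 1
  row 15 [01111]: (1 OR ((NOT 1 OR NOT 1) XOR 0)) -> 1
  row 16 [10000]: (0 OR ((NOT 0 OR NOT 0) XOR 1)) -> 0
  row 17 [10001]: (0 OR ((NOT 0 OR NOT 1) XOR 1)) -> 0
  row 18 [10010]: (0 OR ((NOT 1 OR NOT 0) XOR 1)) -> 0
  row 19 [10011]: (0 OR ((NOT 1 OR NOT 1) XOR 1)) -> 1
  row 20 [10100]: (1 OR ((NOT 0 OR NOT 0) XOR 1)) -> 1
  row 21 [10101]: (1 OR ((NOT 0 OR NOT 1) XOR 1)) -> 1
  row 22 [10110]: (1 OR ((NOT 1 OR NOT 0) XOR 1)) -> 1
  row 23 [10111]: (1 OR ((NOT 1 OR NOT 1) XOR 1)) -> 1
  row 24 [11000]: (0 OR ((NOT 0 OR NOT 0) XOR 1)) -> 0
  row 25 [11001]: (0 OR ((NOT 0 OR NOT 1) XOR 1)) -> 0
  row 26 [11010]: (0 OR ((NOT 1 OR NOT 0) XOR 1)) -> 0
  row 27 [11011]: (0 OR ((NOT 1 OR NOT 1) XOR 1)) -> 1
  row 28 [11100]: (1 OR ((NOT 0 OR NOT 0) XOR 1)) -> 1
  row 29 [11101]: (1 OR ((NOT 0 OR NOT 1) XOR 1)) -> 1
  row 30 [11110]: (1 OR ((NOT 1 OR NOT 0) XOR 1)) -> 1
  row 31 [11111]: (1 OR ((NOT 1 OR NOT 1) XOR 1)) -> 1
Full result column, 4 rows per line (a,b,c fixed per line; d,e runs 00..11 left to right):
  rows 0-3 [a,b,c=000]: 1110  = hex E
  rows 4-7 [a,b,c=001]: 1111  = hex F
  rows 8-11 [a,b,c=010]: 1110  = hex E
  rows 12-15 [a,b,c=011]: 1111  = hex F
  rows 16-19 [a,b,c=100]: 0001  = hex 1
  rows 20-23 [a,b,c=101]: 1111  = hex F
  rows 24-27 [a,b,c=110]: 0001  = hex 1
  rows 28-31 [a,b,c=111]: 1111  = hex F
Output column (row 0 .. row 31) = 11101111111011110001111100011111
Output column grouped in 4s = 1110 1111 1110 1111 0001 1111 0001 1111 = 0xEFEF1F1F
Convert to decimal digit by digit (value = value*16 + digit):
  E -> 14
  14*16 + 15 (F) = 239
  239*16 + 14 (E) = 3838
  3838*16 + 15 (F) = 61423
  61423*16 + 1 = 982769
  982769*16 + 15 (F) = 15724319
  15724319*16 + 1 = 251589105
  251589105*16 + 15 (F) = 4025425695
Decimal = 4025425695

4025425695


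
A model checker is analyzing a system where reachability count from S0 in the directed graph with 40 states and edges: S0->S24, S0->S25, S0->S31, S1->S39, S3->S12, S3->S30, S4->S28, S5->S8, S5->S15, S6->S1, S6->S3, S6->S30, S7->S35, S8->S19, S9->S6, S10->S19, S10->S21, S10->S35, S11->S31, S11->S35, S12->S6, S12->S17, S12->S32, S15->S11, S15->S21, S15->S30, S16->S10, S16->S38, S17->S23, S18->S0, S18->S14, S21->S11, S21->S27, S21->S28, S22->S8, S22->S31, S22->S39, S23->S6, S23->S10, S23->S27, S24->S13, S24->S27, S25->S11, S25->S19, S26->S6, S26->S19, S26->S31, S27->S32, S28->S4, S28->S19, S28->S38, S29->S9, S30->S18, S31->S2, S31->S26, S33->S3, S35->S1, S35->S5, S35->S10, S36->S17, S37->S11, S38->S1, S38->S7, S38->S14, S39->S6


BFS from S0:
  layer 0: {S0}
  layer 1: {S24, S25, S31}
  layer 2: {S2, S11, S13, S19, S26, S27}
  layer 3: {S6, S32, S35}
  layer 4: {S1, S3, S5, S10, S30}
  layer 5: {S8, S12, S15, S18, S21, S39}
  layer 6: {S14, S17, S28}
  layer 7: {S4, S23, S38}
  layer 8: {S7}
Reachable set: {S0, S1, S2, S3, S4, S5, S6, S7, S8, S10, S11, S12, S13, S14, S15, S17, S18, S19, S21, S23, S24, S25, S26, S27, S28, S30, S31, S32, S35, S38, S39}
Count = 31

31


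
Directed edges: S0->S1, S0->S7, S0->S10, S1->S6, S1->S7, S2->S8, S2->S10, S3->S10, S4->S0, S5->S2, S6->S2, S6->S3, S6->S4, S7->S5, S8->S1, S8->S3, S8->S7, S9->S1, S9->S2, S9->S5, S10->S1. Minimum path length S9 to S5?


BFS layer-by-layer from S9:
  dist 0: {S9}
  dist 1: {S1, S2, S5}
  -> S5 reached at distance 1
Shortest path length = 1

1


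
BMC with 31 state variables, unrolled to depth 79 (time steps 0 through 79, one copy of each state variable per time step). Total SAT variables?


BMC unrolls to depth k, creating one copy of each state var for steps 0..k.
Step count = 79 + 1 = 80 (steps 0 through 79)
Vars per step = 31
Total = 31 * 80 = 2480

2480


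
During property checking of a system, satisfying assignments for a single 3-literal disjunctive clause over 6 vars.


Step 1: Total=2^6=64
Step 2: Unsat when all 3 false: 2^3=8
Step 3: Sat=64-8=56

56


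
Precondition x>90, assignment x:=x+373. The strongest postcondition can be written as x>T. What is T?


Formula: sp(P, x:=E) = exists old_x. (x = E[old_x/x]) AND P[old_x/x] (old_x is the value of x before the assignment; eliminate old_x by solving x = E[old_x/x] for old_x)
Step 1: Precondition P: x>90, i.e. old_x > 90
Step 2: Assignment gives x = old_x + 373, so old_x = x - 373
Step 3: Substitute into P: x - 373 > 90
Step 4: Simplify: x > 90+373 = 463

463


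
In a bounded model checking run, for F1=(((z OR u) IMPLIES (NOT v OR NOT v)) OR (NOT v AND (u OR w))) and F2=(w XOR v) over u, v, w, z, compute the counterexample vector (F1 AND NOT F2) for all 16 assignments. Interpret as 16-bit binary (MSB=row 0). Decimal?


F1 = (((z OR u) IMPLIES (NOT v OR NOT v)) OR (NOT v AND (u OR w)))
F2 = (w XOR v)
Counterexample to F1=>F2 is where F1=1 and F2=0.
Evaluate each row (bits = u,v,w,z, MSB first):
  row 0 [0000]: F1=1 F2=0 -> F1&~F2 -> 1
  row 1 [0001]: F1=1 F2=0 -> F1&~F2 -> 1
  row 2 [0010]: F1=1 F2=1 -> F1&~F2 -> 0
  row 3 [0011]: F1=1 F2=1 -> F1&~F2 -> 0
  row 4 [0100]: F1=1 F2=1 -> F1&~F2 -> 0
  row 5 [0101]: F1=0 F2=1 -> F1&~F2 -> 0
  row 6 [0110]: F1=1 F2=0 -> F1&~F2 -> 1
  row 7 [0111]: F1=0 F2=0 -> F1&~F2 -> 0
  row 8 [1000]: F1=1 F2=0 -> F1&~F2 -> 1
  row 9 [1001]: F1=1 F2=0 -> F1&~F2 -> 1
  row 10 [1010]: F1=1 F2=1 -> F1&~F2 -> 0
  row 11 [1011]: F1=1 F2=1 -> F1&~F2 -> 0
  row 12 [1100]: F1=0 F2=1 -> F1&~F2 -> 0
  row 13 [1101]: F1=0 F2=1 -> F1&~F2 -> 0
  row 14 [1110]: F1=0 F2=0 -> F1&~F2 -> 0
  row 15 [1111]: F1=0 F2=0 -> F1&~F2 -> 0
Full result column, 4 rows per line (u,v fixed per line; w,z runs 00..11 left to right):
  rows 0-3 [u,v=00]: 1100  = hex C
  rows 4-7 [u,v=01]: 0010  = hex 2
  rows 8-11 [u,v=10]: 1100  = hex C
  rows 12-15 [u,v=11]: 0000  = hex 0
Counterexample vector (row 0 .. row 15) = 1100001011000000
Output column grouped in 4s = 1100 0010 1100 0000 = 0xC2C0
Convert to decimal digit by digit (value = value*16 + digit):
  C -> 12
  12*16 + 2 = 194
  194*16 + 12 (C) = 3116
  3116*16 + 0 = 49856
Decimal = 49856

49856


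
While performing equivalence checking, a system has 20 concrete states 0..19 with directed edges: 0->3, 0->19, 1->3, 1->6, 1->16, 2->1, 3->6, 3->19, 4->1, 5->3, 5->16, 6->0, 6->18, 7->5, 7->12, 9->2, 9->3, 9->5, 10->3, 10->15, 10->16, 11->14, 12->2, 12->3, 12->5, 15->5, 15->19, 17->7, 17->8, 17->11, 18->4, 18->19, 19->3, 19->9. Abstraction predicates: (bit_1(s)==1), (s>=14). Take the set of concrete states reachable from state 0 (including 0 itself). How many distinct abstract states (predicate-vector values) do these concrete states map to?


BFS from 0:
Concrete reachable: {0, 1, 2, 3, 4, 5, 6, 9, 16, 18, 19}
Abstract via predicates (bit_1(s)==1), (s>=14):
  (0,0) <- {0, 1, 4, 5, 9}
  (0,1) <- {16}
  (1,0) <- {2, 3, 6}
  (1,1) <- {18, 19}
Distinct abstract states = 4

4


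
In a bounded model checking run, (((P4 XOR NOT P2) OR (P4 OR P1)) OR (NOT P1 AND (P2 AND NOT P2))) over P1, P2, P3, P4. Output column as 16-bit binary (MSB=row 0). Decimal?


Formula: (((P4 XOR NOT P2) OR (P4 OR P1)) OR (NOT P1 AND (P2 AND NOT P2))) over P1, P2, P3, P4 (16 rows)
Evaluate each row (bits = P1,P2,P3,P4, MSB first):
  row 0 [0000]: (((0 XOR NOT 0) OR (0 OR 0)) OR (NOT 0 AND (0 AND NOT 0))) -> 1
  row 1 [0001]: (((1 XOR NOT 0) OR (1 OR 0)) OR (NOT 0 AND (0 AND NOT 0))) -> 1
  row 2 [0010]: (((0 XOR NOT 0) OR (0 OR 0)) OR (NOT 0 AND (0 AND NOT 0))) -> 1
  row 3 [0011]: (((1 XOR NOT 0) OR (1 OR 0)) OR (NOT 0 AND (0 AND NOT 0))) -> 1
  row 4 [0100]: (((0 XOR NOT 1) OR (0 OR 0)) OR (NOT 0 AND (1 AND NOT 1))) -> 0
  row 5 [0101]: (((1 XOR NOT 1) OR (1 OR 0)) OR (NOT 0 AND (1 AND NOT 1))) -> 1
  row 6 [0110]: (((0 XOR NOT 1) OR (0 OR 0)) OR (NOT 0 AND (1 AND NOT 1))) -> 0
  row 7 [0111]: (((1 XOR NOT 1) OR (1 OR 0)) OR (NOT 0 AND (1 AND NOT 1))) -> 1
  row 8 [1000]: (((0 XOR NOT 0) OR (0 OR 1)) OR (NOT 1 AND (0 AND NOT 0))) -> 1
  row 9 [1001]: (((1 XOR NOT 0) OR (1 OR 1)) OR (NOT 1 AND (0 AND NOT 0))) -> 1
  row 10 [1010]: (((0 XOR NOT 0) OR (0 OR 1)) OR (NOT 1 AND (0 AND NOT 0))) -> 1
  row 11 [1011]: (((1 XOR NOT 0) OR (1 OR 1)) OR (NOT 1 AND (0 AND NOT 0))) -> 1
  row 12 [1100]: (((0 XOR NOT 1) OR (0 OR 1)) OR (NOT 1 AND (1 AND NOT 1))) -> 1
  row 13 [1101]: (((1 XOR NOT 1) OR (1 OR 1)) OR (NOT 1 AND (1 AND NOT 1))) -> 1
  row 14 [1110]: (((0 XOR NOT 1) OR (0 OR 1)) OR (NOT 1 AND (1 AND NOT 1))) -> 1
  row 15 [1111]: (((1 XOR NOT 1) OR (1 OR 1)) OR (NOT 1 AND (1 AND NOT 1))) -> 1
Full result column, 4 rows per line (P1,P2 fixed per line; P3,P4 runs 00..11 left to right):
  rows 0-3 [P1,P2=00]: 1111  = hex F
  rows 4-7 [P1,P2=01]: 0101  = hex 5
  rows 8-11 [P1,P2=10]: 1111  = hex F
  rows 12-15 [P1,P2=11]: 1111  = hex F
Output column (row 0 .. row 15) = 1111010111111111
Output column grouped in 4s = 1111 0101 1111 1111 = 0xF5FF
Convert to decimal digit by digit (value = value*16 + digit):
  F -> 15
  15*16 + 5 = 245
  245*16 + 15 (F) = 3935
  3935*16 + 15 (F) = 62975
Decimal = 62975

62975


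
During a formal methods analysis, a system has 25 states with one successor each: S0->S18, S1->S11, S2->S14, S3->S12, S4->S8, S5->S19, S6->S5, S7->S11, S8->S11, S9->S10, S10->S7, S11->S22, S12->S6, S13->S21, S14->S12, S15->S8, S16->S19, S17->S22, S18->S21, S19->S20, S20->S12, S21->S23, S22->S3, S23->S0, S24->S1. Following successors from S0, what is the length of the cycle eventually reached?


Trace from S0 until a state repeats:
  S0 -> S18 -> S21 -> S23 -> S0
S0 first seen at step 0, revisited at step 4.
Cycle length = 4 - 0 = 4

4


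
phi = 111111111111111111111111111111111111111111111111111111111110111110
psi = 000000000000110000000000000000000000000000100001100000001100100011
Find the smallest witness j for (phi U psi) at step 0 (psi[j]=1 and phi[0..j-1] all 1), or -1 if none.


(phi U psi) at 0: need smallest j with psi[j]=1 and phi[i]=1 for all i in [0,j).
Scan from step 0:
  step 0: phi=1, psi=0 -> continue
  step 1: phi=1, psi=0 -> continue
  step 2: phi=1, psi=0 -> continue
  step 3: phi=1, psi=0 -> continue
  step 12: psi=1 and phi held for [0,12) -> witness found
Witness step = 12

12


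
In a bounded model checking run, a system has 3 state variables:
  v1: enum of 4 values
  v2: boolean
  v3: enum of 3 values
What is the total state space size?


State space = product of domain sizes of all variables.
Domain sizes:
  v1 (enum of 4 values): 4
  v2 (boolean): 2
  v3 (enum of 3 values): 3
Product = 4 * 2 * 3 = 24

24


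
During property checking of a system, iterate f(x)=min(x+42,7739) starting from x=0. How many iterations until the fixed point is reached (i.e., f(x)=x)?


Step 1: x=0, cap=7739, increment=42
Step 2: x grows by 42 each step until capped at 7739; fixed point is x=7739
Step 3: iterations = ceil(7739/42) = 185

185


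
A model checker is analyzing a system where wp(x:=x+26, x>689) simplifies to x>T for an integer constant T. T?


Formula: wp(x:=E, P) = P[E/x] (substitute E for x in postcondition)
Step 1: Postcondition: x>689
Step 2: Substitute x+26 for x: x+26>689
Step 3: Solve for x: x > 689-26 = 663

663


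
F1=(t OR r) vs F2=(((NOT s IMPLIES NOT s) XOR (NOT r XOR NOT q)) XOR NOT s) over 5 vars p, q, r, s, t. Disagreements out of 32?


F1 = (t OR r)
F2 = (((NOT s IMPLIES NOT s) XOR (NOT r XOR NOT q)) XOR NOT s)
Evaluate both on each of 32 rows (bits = p,q,r,s,t):
  row 0 [00000]: F1=0 F2=0 -> 0
  row 1 [00001]: F1=1 F2=0 (differ) -> 1
  row 2 [00010]: F1=0 F2=1 (differ) -> 1
  row 3 [00011]: F1=1 F2=1 -> 0
  row 4 [00100]: F1=1 F2=1 -> 0
  row 5 [00101]: F1=1 F2=1 -> 0
  row 6 [00110]: F1=1 F2=0 (differ) -> 1
  row 7 [00111]: F1=1 F2=0 (differ) -> 1
  row 8 [01000]: F1=0 F2=1 (differ) -> 1
  row 9 [01001]: F1=1 F2=1 -> 0
  row 10 [01010]: F1=0 F2=0 -> 0
  row 11 [01011]: F1=1 F2=0 (differ) -> 1
  row 12 [01100]: F1=1 F2=0 (differ) -> 1
  row 13 [01101]: F1=1 F2=0 (differ) -> 1
  row 14 [01110]: F1=1 F2=1 -> 0
  row 15 [01111]: F1=1 F2=1 -> 0
  row 16 [10000]: F1=0 F2=0 -> 0
  row 17 [10001]: F1=1 F2=0 (differ) -> 1
  row 18 [10010]: F1=0 F2=1 (differ) -> 1
  row 19 [10011]: F1=1 F2=1 -> 0
  row 20 [10100]: F1=1 F2=1 -> 0
  row 21 [10101]: F1=1 F2=1 -> 0
  row 22 [10110]: F1=1 F2=0 (differ) -> 1
  row 23 [10111]: F1=1 F2=0 (differ) -> 1
  row 24 [11000]: F1=0 F2=1 (differ) -> 1
  row 25 [11001]: F1=1 F2=1 -> 0
  row 26 [11010]: F1=0 F2=0 -> 0
  row 27 [11011]: F1=1 F2=0 (differ) -> 1
  row 28 [11100]: F1=1 F2=0 (differ) -> 1
  row 29 [11101]: F1=1 F2=0 (differ) -> 1
  row 30 [11110]: F1=1 F2=1 -> 0
  row 31 [11111]: F1=1 F2=1 -> 0
Full result column, 8 rows per line (p,q fixed per line; r,s,t runs 000..111 left to right):
  rows 0-7 [p,q=00]: 01100011  (ones: 4)
  rows 8-15 [p,q=01]: 10011100  (ones: 4)
  rows 16-23 [p,q=10]: 01100011  (ones: 4)
  rows 24-31 [p,q=11]: 10011100  (ones: 4)
Disagreements = 4+4+4+4 = 16

16


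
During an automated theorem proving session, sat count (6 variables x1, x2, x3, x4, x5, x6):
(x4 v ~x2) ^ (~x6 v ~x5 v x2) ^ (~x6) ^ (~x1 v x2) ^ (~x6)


CNF with 5 clauses over 6 vars (64 assignments).
An assignment satisfies CNF iff every clause has >=1 true literal.
Check each row (bits = x1,x2,x3,x4,x5,x6; clause T/F shown):
  row 0 [000000]: clauses=TTTTT -> 1
  row 1 [000001]: clauses=TTFTF -> 0
  row 2 [000010]: clauses=TTTTT -> 1
  row 3 [000011]: clauses=TFFTF -> 0
  row 4 [000100]: clauses=TTTTT -> 1
  (every remaining row is evaluated the same way; all 64 results are listed next)
Full result column, 8 rows per line (x1,x2,x3 fixed per line; x4,x5,x6 runs 000..111 left to right):
  rows 0-7 [x1,x2,x3=000]: 10101010  (ones: 4)
  rows 8-15 [x1,x2,x3=001]: 10101010  (ones: 4)
  rows 16-23 [x1,x2,x3=010]: 00001010  (ones: 2)
  rows 24-31 [x1,x2,x3=011]: 00001010  (ones: 2)
  rows 32-39 [x1,x2,x3=100]: 00000000  (ones: 0)
  rows 40-47 [x1,x2,x3=101]: 00000000  (ones: 0)
  rows 48-55 [x1,x2,x3=110]: 00001010  (ones: 2)
  rows 56-63 [x1,x2,x3=111]: 00001010  (ones: 2)
Satisfying assignments = 4+4+2+2+0+0+2+2 = 16

16


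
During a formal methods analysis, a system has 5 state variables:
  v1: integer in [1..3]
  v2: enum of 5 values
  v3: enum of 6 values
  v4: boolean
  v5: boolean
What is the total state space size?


State space = product of domain sizes of all variables.
Domain sizes:
  v1 (integer in [1..3]): 3
  v2 (enum of 5 values): 5
  v3 (enum of 6 values): 6
  v4 (boolean): 2
  v5 (boolean): 2
Product = 3 * 5 * 6 * 2 * 2 = 360

360


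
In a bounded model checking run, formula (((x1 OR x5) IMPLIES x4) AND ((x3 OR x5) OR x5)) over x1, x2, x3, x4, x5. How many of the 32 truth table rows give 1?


Formula: (((x1 OR x5) IMPLIES x4) AND ((x3 OR x5) OR x5)) over 5 vars (32 rows)
Evaluate each row (x1, x2, x3, x4, x5 as bits, MSB first):
  row 0 [00000]: (((0 OR 0) IMPLIES 0) AND ((0 OR 0) OR 0)) -> 0
  row 1 [00001]: (((0 OR 1) IMPLIES 0) AND ((0 OR 1) OR 1)) -> 0
  row 2 [00010]: (((0 OR 0) IMPLIES 1) AND ((0 OR 0) OR 0)) -> 0
  row 3 [00011]: (((0 OR 1) IMPLIES 1) AND ((0 OR 1) OR 1)) -> 1
  row 4 [00100]: (((0 OR 0) IMPLIES 0) AND ((1 OR 0) OR 0)) -> 1
  row 5 [00101]: (((0 OR 1) IMPLIES 0) AND ((1 OR 1) OR 1)) -> 0
  row 6 [00110]: (((0 OR 0) IMPLIES 1) AND ((1 OR 0) OR 0)) -> 1
  row 7 [00111]: (((0 OR 1) IMPLIES 1) AND ((1 OR 1) OR 1)) -> 1
  row 8 [01000]: (((0 OR 0) IMPLIES 0) AND ((0 OR 0) OR 0)) -> 0
  row 9 [01001]: (((0 OR 1) IMPLIES 0) AND ((0 OR 1) OR 1)) -> 0
  row 10 [01010]: (((0 OR 0) IMPLIES 1) AND ((0 OR 0) OR 0)) -> 0
  row 11 [01011]: (((0 OR 1) IMPLIES 1) AND ((0 OR 1) OR 1)) -> 1
  row 12 [01100]: (((0 OR 0) IMPLIES 0) AND ((1 OR 0) OR 0)) -> 1
  row 13 [01101]: (((0 OR 1) IMPLIES 0) AND ((1 OR 1) OR 1)) -> 0
  row 14 [01110]: (((0 OR 0) IMPLIES 1) AND ((1 OR 0) OR 0)) -> 1
  row 15 [01111]: (((0 OR 1) IMPLIES 1) AND ((1 OR 1) OR 1)) -> 1
  row 16 [10000]: (((1 OR 0) IMPLIES 0) AND ((0 OR 0) OR 0)) -> 0
  row 17 [10001]: (((1 OR 1) IMPLIES 0) AND ((0 OR 1) OR 1)) -> 0
  row 18 [10010]: (((1 OR 0) IMPLIES 1) AND ((0 OR 0) OR 0)) -> 0
  row 19 [10011]: (((1 OR 1) IMPLIES 1) AND ((0 OR 1) OR 1)) -> 1
  row 20 [10100]: (((1 OR 0) IMPLIES 0) AND ((1 OR 0) OR 0)) -> 0
  row 21 [10101]: (((1 OR 1) IMPLIES 0) AND ((1 OR 1) OR 1)) -> 0
  row 22 [10110]: (((1 OR 0) IMPLIES 1) AND ((1 OR 0) OR 0)) -> 1
  row 23 [10111]: (((1 OR 1) IMPLIES 1) AND ((1 OR 1) OR 1)) -> 1
  row 24 [11000]: (((1 OR 0) IMPLIES 0) AND ((0 OR 0) OR 0)) -> 0
  row 25 [11001]: (((1 OR 1) IMPLIES 0) AND ((0 OR 1) OR 1)) -> 0
  row 26 [11010]: (((1 OR 0) IMPLIES 1) AND ((0 OR 0) OR 0)) -> 0
  row 27 [11011]: (((1 OR 1) IMPLIES 1) AND ((0 OR 1) OR 1)) -> 1
  row 28 [11100]: (((1 OR 0) IMPLIES 0) AND ((1 OR 0) OR 0)) -> 0
  row 29 [11101]: (((1 OR 1) IMPLIES 0) AND ((1 OR 1) OR 1)) -> 0
  row 30 [11110]: (((1 OR 0) IMPLIES 1) AND ((1 OR 0) OR 0)) -> 1
  row 31 [11111]: (((1 OR 1) IMPLIES 1) AND ((1 OR 1) OR 1)) -> 1
Full result column, 8 rows per line (x1,x2 fixed per line; x3,x4,x5 runs 000..111 left to right):
  rows 0-7 [x1,x2=00]: 00011011  (ones: 4)
  rows 8-15 [x1,x2=01]: 00011011  (ones: 4)
  rows 16-23 [x1,x2=10]: 00010011  (ones: 3)
  rows 24-31 [x1,x2=11]: 00010011  (ones: 3)
Count of 1-rows = 4+4+3+3 = 14

14


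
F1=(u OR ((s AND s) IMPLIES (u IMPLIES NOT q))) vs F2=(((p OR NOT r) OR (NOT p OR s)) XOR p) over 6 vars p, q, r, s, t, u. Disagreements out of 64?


F1 = (u OR ((s AND s) IMPLIES (u IMPLIES NOT q)))
F2 = (((p OR NOT r) OR (NOT p OR s)) XOR p)
Evaluate both on each of 64 rows (bits = p,q,r,s,t,u):
  row 0 [000000]: F1=1 F2=1 -> 0
  row 1 [000001]: F1=1 F2=1 -> 0
  row 2 [000010]: F1=1 F2=1 -> 0
  row 3 [000011]: F1=1 F2=1 -> 0
  row 4 [000100]: F1=1 F2=1 -> 0
  (every remaining row is evaluated the same way; all 64 results are listed next)
Full result column, 8 rows per line (p,q,r fixed per line; s,t,u runs 000..111 left to right):
  rows 0-7 [p,q,r=000]: 00000000  (ones: 0)
  rows 8-15 [p,q,r=001]: 00000000  (ones: 0)
  rows 16-23 [p,q,r=010]: 00000000  (ones: 0)
  rows 24-31 [p,q,r=011]: 00000000  (ones: 0)
  rows 32-39 [p,q,r=100]: 11111111  (ones: 8)
  rows 40-47 [p,q,r=101]: 11111111  (ones: 8)
  rows 48-55 [p,q,r=110]: 11111111  (ones: 8)
  rows 56-63 [p,q,r=111]: 11111111  (ones: 8)
Disagreements = 0+0+0+0+8+8+8+8 = 32

32


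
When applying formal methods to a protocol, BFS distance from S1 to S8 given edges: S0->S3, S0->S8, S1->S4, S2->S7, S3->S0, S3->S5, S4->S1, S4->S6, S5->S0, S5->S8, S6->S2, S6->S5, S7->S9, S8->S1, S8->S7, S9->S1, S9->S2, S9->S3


BFS layer-by-layer from S1:
  dist 0: {S1}
  dist 1: {S4}
  dist 2: {S6}
  dist 3: {S2, S5}
  dist 4: {S0, S7, S8}
  -> S8 reached at distance 4
Shortest path length = 4

4


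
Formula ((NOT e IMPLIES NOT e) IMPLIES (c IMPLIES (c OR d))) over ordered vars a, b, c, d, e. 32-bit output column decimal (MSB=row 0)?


Formula: ((NOT e IMPLIES NOT e) IMPLIES (c IMPLIES (c OR d))) over a, b, c, d, e (32 rows)
Evaluate each row (bits = a,b,c,d,e, MSB first):
  row 0 [00000]: ((NOT 0 IMPLIES NOT 0) IMPLIES (0 IMPLIES (0 OR 0))) -> 1
  row 1 [00001]: ((NOT 1 IMPLIES NOT 1) IMPLIES (0 IMPLIES (0 OR 0))) -> 1
  row 2 [00010]: ((NOT 0 IMPLIES NOT 0) IMPLIES (0 IMPLIES (0 OR 1))) -> 1
  row 3 [00011]: ((NOT 1 IMPLIES NOT 1) IMPLIES (0 IMPLIES (0 OR 1))) -> 1
  row 4 [00100]: ((NOT 0 IMPLIES NOT 0) IMPLIES (1 IMPLIES (1 OR 0))) -> 1
  row 5 [00101]: ((NOT 1 IMPLIES NOT 1) IMPLIES (1 IMPLIES (1 OR 0))) -> 1
  row 6 [00110]: ((NOT 0 IMPLIES NOT 0) IMPLIES (1 IMPLIES (1 OR 1))) -> 1
  row 7 [00111]: ((NOT 1 IMPLIES NOT 1) IMPLIES (1 IMPLIES (1 OR 1))) -> 1
  row 8 [01000]: ((NOT 0 IMPLIES NOT 0) IMPLIES (0 IMPLIES (0 OR 0))) -> 1
  row 9 [01001]: ((NOT 1 IMPLIES NOT 1) IMPLIES (0 IMPLIES (0 OR 0))) -> 1
  row 10 [01010]: ((NOT 0 IMPLIES NOT 0) IMPLIES (0 IMPLIES (0 OR 1))) -> 1
  row 11 [01011]: ((NOT 1 IMPLIES NOT 1) IMPLIES (0 IMPLIES (0 OR 1))) -> 1
  row 12 [01100]: ((NOT 0 IMPLIES NOT 0) IMPLIES (1 IMPLIES (1 OR 0))) -> 1
  row 13 [01101]: ((NOT 1 IMPLIES NOT 1) IMPLIES (1 IMPLIES (1 OR 0))) -> 1
  row 14 [01110]: ((NOT 0 IMPLIES NOT 0) IMPLIES (1 IMPLIES (1 OR 1))) -> 1
  row 15 [01111]: ((NOT 1 IMPLIES NOT 1) IMPLIES (1 IMPLIES (1 OR 1))) -> 1
  row 16 [10000]: ((NOT 0 IMPLIES NOT 0) IMPLIES (0 IMPLIES (0 OR 0))) -> 1
  row 17 [10001]: ((NOT 1 IMPLIES NOT 1) IMPLIES (0 IMPLIES (0 OR 0))) -> 1
  row 18 [10010]: ((NOT 0 IMPLIES NOT 0) IMPLIES (0 IMPLIES (0 OR 1))) -> 1
  row 19 [10011]: ((NOT 1 IMPLIES NOT 1) IMPLIES (0 IMPLIES (0 OR 1))) -> 1
  row 20 [10100]: ((NOT 0 IMPLIES NOT 0) IMPLIES (1 IMPLIES (1 OR 0))) -> 1
  row 21 [10101]: ((NOT 1 IMPLIES NOT 1) IMPLIES (1 IMPLIES (1 OR 0))) -> 1
  row 22 [10110]: ((NOT 0 IMPLIES NOT 0) IMPLIES (1 IMPLIES (1 OR 1))) -> 1
  row 23 [10111]: ((NOT 1 IMPLIES NOT 1) IMPLIES (1 IMPLIES (1 OR 1))) -> 1
  row 24 [11000]: ((NOT 0 IMPLIES NOT 0) IMPLIES (0 IMPLIES (0 OR 0))) -> 1
  row 25 [11001]: ((NOT 1 IMPLIES NOT 1) IMPLIES (0 IMPLIES (0 OR 0))) -> 1
  row 26 [11010]: ((NOT 0 IMPLIES NOT 0) IMPLIES (0 IMPLIES (0 OR 1))) -> 1
  row 27 [11011]: ((NOT 1 IMPLIES NOT 1) IMPLIES (0 IMPLIES (0 OR 1))) -> 1
  row 28 [11100]: ((NOT 0 IMPLIES NOT 0) IMPLIES (1 IMPLIES (1 OR 0))) -> 1
  row 29 [11101]: ((NOT 1 IMPLIES NOT 1) IMPLIES (1 IMPLIES (1 OR 0))) -> 1
  row 30 [11110]: ((NOT 0 IMPLIES NOT 0) IMPLIES (1 IMPLIES (1 OR 1))) -> 1
  row 31 [11111]: ((NOT 1 IMPLIES NOT 1) IMPLIES (1 IMPLIES (1 OR 1))) -> 1
Full result column, 4 rows per line (a,b,c fixed per line; d,e runs 00..11 left to right):
  rows 0-3 [a,b,c=000]: 1111  = hex F
  rows 4-7 [a,b,c=001]: 1111  = hex F
  rows 8-11 [a,b,c=010]: 1111  = hex F
  rows 12-15 [a,b,c=011]: 1111  = hex F
  rows 16-19 [a,b,c=100]: 1111  = hex F
  rows 20-23 [a,b,c=101]: 1111  = hex F
  rows 24-27 [a,b,c=110]: 1111  = hex F
  rows 28-31 [a,b,c=111]: 1111  = hex F
Output column (row 0 .. row 31) = 11111111111111111111111111111111
Output column grouped in 4s = 1111 1111 1111 1111 1111 1111 1111 1111 = 0xFFFFFFFF
Convert to decimal digit by digit (value = value*16 + digit):
  F -> 15
  15*16 + 15 (F) = 255
  255*16 + 15 (F) = 4095
  4095*16 + 15 (F) = 65535
  65535*16 + 15 (F) = 1048575
  1048575*16 + 15 (F) = 16777215
  16777215*16 + 15 (F) = 268435455
  268435455*16 + 15 (F) = 4294967295
Decimal = 4294967295

4294967295


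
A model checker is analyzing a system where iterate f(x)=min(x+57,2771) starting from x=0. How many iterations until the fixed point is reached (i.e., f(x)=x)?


Step 1: x=0, cap=2771, increment=57
Step 2: x grows by 57 each step until capped at 2771; fixed point is x=2771
Step 3: iterations = ceil(2771/57) = 49

49


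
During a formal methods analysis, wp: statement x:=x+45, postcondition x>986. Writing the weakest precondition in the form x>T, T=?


Formula: wp(x:=E, P) = P[E/x] (substitute E for x in postcondition)
Step 1: Postcondition: x>986
Step 2: Substitute x+45 for x: x+45>986
Step 3: Solve for x: x > 986-45 = 941

941


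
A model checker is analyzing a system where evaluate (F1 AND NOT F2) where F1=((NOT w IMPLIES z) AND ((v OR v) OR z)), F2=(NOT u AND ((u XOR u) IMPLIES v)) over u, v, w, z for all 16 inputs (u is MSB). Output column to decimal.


F1 = ((NOT w IMPLIES z) AND ((v OR v) OR z))
F2 = (NOT u AND ((u XOR u) IMPLIES v))
Counterexample to F1=>F2 is where F1=1 and F2=0.
Evaluate each row (bits = u,v,w,z, MSB first):
  row 0 [0000]: F1=0 F2=1 -> F1&~F2 -> 0
  row 1 [0001]: F1=1 F2=1 -> F1&~F2 -> 0
  row 2 [0010]: F1=0 F2=1 -> F1&~F2 -> 0
  row 3 [0011]: F1=1 F2=1 -> F1&~F2 -> 0
  row 4 [0100]: F1=0 F2=1 -> F1&~F2 -> 0
  row 5 [0101]: F1=1 F2=1 -> F1&~F2 -> 0
  row 6 [0110]: F1=1 F2=1 -> F1&~F2 -> 0
  row 7 [0111]: F1=1 F2=1 -> F1&~F2 -> 0
  row 8 [1000]: F1=0 F2=0 -> F1&~F2 -> 0
  row 9 [1001]: F1=1 F2=0 -> F1&~F2 -> 1
  row 10 [1010]: F1=0 F2=0 -> F1&~F2 -> 0
  row 11 [1011]: F1=1 F2=0 -> F1&~F2 -> 1
  row 12 [1100]: F1=0 F2=0 -> F1&~F2 -> 0
  row 13 [1101]: F1=1 F2=0 -> F1&~F2 -> 1
  row 14 [1110]: F1=1 F2=0 -> F1&~F2 -> 1
  row 15 [1111]: F1=1 F2=0 -> F1&~F2 -> 1
Full result column, 4 rows per line (u,v fixed per line; w,z runs 00..11 left to right):
  rows 0-3 [u,v=00]: 0000  = hex 0
  rows 4-7 [u,v=01]: 0000  = hex 0
  rows 8-11 [u,v=10]: 0101  = hex 5
  rows 12-15 [u,v=11]: 0111  = hex 7
Counterexample vector (row 0 .. row 15) = 0000000001010111
Output column grouped in 4s = 0000 0000 0101 0111 = 0x0057
Convert to decimal digit by digit (value = value*16 + digit):
  0 -> 0
  0*16 + 0 = 0
  0*16 + 5 = 5
  5*16 + 7 = 87
Decimal = 87

87


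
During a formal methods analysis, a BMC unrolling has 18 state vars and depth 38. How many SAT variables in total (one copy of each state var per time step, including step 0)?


BMC unrolls to depth k, creating one copy of each state var for steps 0..k.
Step count = 38 + 1 = 39 (steps 0 through 38)
Vars per step = 18
Total = 18 * 39 = 702

702


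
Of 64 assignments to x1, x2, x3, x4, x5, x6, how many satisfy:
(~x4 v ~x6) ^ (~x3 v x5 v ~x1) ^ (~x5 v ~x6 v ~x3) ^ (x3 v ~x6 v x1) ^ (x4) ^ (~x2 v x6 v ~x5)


CNF with 6 clauses over 6 vars (64 assignments).
An assignment satisfies CNF iff every clause has >=1 true literal.
Check each row (bits = x1,x2,x3,x4,x5,x6; clause T/F shown):
  row 0 [000000]: clauses=TTTTFT -> 0
  row 1 [000001]: clauses=TTTFFT -> 0
  row 2 [000010]: clauses=TTTTFT -> 0
  row 3 [000011]: clauses=TTTFFT -> 0
  row 4 [000100]: clauses=TTTTTT -> 1
  (every remaining row is evaluated the same way; all 64 results are listed next)
Full result column, 8 rows per line (x1,x2,x3 fixed per line; x4,x5,x6 runs 000..111 left to right):
  rows 0-7 [x1,x2,x3=000]: 00001010  (ones: 2)
  rows 8-15 [x1,x2,x3=001]: 00001010  (ones: 2)
  rows 16-23 [x1,x2,x3=010]: 00001000  (ones: 1)
  rows 24-31 [x1,x2,x3=011]: 00001000  (ones: 1)
  rows 32-39 [x1,x2,x3=100]: 00001010  (ones: 2)
  rows 40-47 [x1,x2,x3=101]: 00000010  (ones: 1)
  rows 48-55 [x1,x2,x3=110]: 00001000  (ones: 1)
  rows 56-63 [x1,x2,x3=111]: 00000000  (ones: 0)
Satisfying assignments = 2+2+1+1+2+1+1+0 = 10

10


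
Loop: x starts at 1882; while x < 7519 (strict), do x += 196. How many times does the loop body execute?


Step 1: x goes from 1882 toward 7519 by 196; the body runs while x<7519, so iterations = ceil((bound-start)/step)
Step 2: Distance=5637
Step 3: ceil(5637/196)=29

29


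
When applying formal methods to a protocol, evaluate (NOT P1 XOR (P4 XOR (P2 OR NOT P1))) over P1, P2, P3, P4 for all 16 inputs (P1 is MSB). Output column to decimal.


Formula: (NOT P1 XOR (P4 XOR (P2 OR NOT P1))) over P1, P2, P3, P4 (16 rows)
Evaluate each row (bits = P1,P2,P3,P4, MSB first):
  row 0 [0000]: (NOT 0 XOR (0 XOR (0 OR NOT 0))) -> 0
  row 1 [0001]: (NOT 0 XOR (1 XOR (0 OR NOT 0))) -> 1
  row 2 [0010]: (NOT 0 XOR (0 XOR (0 OR NOT 0))) -> 0
  row 3 [0011]: (NOT 0 XOR (1 XOR (0 OR NOT 0))) -> 1
  row 4 [0100]: (NOT 0 XOR (0 XOR (1 OR NOT 0))) -> 0
  row 5 [0101]: (NOT 0 XOR (1 XOR (1 OR NOT 0))) -> 1
  row 6 [0110]: (NOT 0 XOR (0 XOR (1 OR NOT 0))) -> 0
  row 7 [0111]: (NOT 0 XOR (1 XOR (1 OR NOT 0))) -> 1
  row 8 [1000]: (NOT 1 XOR (0 XOR (0 OR NOT 1))) -> 0
  row 9 [1001]: (NOT 1 XOR (1 XOR (0 OR NOT 1))) -> 1
  row 10 [1010]: (NOT 1 XOR (0 XOR (0 OR NOT 1))) -> 0
  row 11 [1011]: (NOT 1 XOR (1 XOR (0 OR NOT 1))) -> 1
  row 12 [1100]: (NOT 1 XOR (0 XOR (1 OR NOT 1))) -> 1
  row 13 [1101]: (NOT 1 XOR (1 XOR (1 OR NOT 1))) -> 0
  row 14 [1110]: (NOT 1 XOR (0 XOR (1 OR NOT 1))) -> 1
  row 15 [1111]: (NOT 1 XOR (1 XOR (1 OR NOT 1))) -> 0
Full result column, 4 rows per line (P1,P2 fixed per line; P3,P4 runs 00..11 left to right):
  rows 0-3 [P1,P2=00]: 0101  = hex 5
  rows 4-7 [P1,P2=01]: 0101  = hex 5
  rows 8-11 [P1,P2=10]: 0101  = hex 5
  rows 12-15 [P1,P2=11]: 1010  = hex A
Output column (row 0 .. row 15) = 0101010101011010
Output column grouped in 4s = 0101 0101 0101 1010 = 0x555A
Convert to decimal digit by digit (value = value*16 + digit):
  5 -> 5
  5*16 + 5 = 85
  85*16 + 5 = 1365
  1365*16 + 10 (A) = 21850
Decimal = 21850

21850


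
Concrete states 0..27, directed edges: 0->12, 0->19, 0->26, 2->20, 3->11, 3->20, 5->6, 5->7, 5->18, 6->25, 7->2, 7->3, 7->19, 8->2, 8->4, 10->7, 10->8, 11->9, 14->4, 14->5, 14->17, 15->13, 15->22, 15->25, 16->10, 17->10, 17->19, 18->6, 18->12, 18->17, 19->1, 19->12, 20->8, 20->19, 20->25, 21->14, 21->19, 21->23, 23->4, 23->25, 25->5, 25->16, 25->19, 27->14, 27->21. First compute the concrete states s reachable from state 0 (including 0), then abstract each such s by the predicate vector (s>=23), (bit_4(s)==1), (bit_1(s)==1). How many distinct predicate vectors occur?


BFS from 0:
Concrete reachable: {0, 1, 12, 19, 26}
Abstract via predicates (s>=23), (bit_4(s)==1), (bit_1(s)==1):
  (0,0,0) <- {0, 1, 12}
  (0,1,1) <- {19}
  (1,1,1) <- {26}
Distinct abstract states = 3

3
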